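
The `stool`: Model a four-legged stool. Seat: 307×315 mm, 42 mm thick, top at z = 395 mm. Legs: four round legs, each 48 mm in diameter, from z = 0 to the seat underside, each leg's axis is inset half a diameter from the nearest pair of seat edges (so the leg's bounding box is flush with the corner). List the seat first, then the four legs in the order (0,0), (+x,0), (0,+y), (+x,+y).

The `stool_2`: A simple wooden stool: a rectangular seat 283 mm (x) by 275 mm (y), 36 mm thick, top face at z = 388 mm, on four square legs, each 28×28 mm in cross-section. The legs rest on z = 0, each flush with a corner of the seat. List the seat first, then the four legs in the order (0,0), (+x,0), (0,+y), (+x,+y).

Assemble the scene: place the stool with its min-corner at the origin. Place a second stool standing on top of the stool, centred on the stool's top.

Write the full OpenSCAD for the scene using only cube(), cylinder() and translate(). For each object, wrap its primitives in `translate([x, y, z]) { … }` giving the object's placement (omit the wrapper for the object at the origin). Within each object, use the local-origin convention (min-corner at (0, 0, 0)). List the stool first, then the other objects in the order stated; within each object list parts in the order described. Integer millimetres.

translate([0, 0, 353]) cube([307, 315, 42]);
translate([24, 24, 0]) cylinder(h = 353, r = 24);
translate([283, 24, 0]) cylinder(h = 353, r = 24);
translate([24, 291, 0]) cylinder(h = 353, r = 24);
translate([283, 291, 0]) cylinder(h = 353, r = 24);
translate([12, 20, 395]) {
  translate([0, 0, 352]) cube([283, 275, 36]);
  cube([28, 28, 352]);
  translate([255, 0, 0]) cube([28, 28, 352]);
  translate([0, 247, 0]) cube([28, 28, 352]);
  translate([255, 247, 0]) cube([28, 28, 352]);
}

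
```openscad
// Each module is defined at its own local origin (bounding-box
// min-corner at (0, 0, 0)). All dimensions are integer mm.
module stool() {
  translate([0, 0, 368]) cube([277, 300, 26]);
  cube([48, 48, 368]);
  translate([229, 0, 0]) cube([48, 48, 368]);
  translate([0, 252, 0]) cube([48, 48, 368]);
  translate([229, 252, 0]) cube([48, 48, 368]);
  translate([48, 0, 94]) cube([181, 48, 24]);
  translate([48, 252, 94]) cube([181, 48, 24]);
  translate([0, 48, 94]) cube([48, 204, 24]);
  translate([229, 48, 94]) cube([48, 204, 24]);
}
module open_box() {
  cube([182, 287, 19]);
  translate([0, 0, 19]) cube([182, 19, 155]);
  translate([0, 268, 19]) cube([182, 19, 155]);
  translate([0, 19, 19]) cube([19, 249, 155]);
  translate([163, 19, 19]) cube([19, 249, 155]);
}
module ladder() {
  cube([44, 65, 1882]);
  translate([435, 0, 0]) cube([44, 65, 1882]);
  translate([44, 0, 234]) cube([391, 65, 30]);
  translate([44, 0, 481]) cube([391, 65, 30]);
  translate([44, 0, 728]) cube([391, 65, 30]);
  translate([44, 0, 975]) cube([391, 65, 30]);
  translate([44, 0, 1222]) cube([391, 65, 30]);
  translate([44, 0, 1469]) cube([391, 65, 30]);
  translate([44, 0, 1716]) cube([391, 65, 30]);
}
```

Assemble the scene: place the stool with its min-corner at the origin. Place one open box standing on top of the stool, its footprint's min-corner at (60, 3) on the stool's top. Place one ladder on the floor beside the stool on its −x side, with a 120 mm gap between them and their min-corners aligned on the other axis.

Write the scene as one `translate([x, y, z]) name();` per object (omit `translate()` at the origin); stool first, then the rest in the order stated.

stool();
translate([60, 3, 394]) open_box();
translate([-599, 0, 0]) ladder();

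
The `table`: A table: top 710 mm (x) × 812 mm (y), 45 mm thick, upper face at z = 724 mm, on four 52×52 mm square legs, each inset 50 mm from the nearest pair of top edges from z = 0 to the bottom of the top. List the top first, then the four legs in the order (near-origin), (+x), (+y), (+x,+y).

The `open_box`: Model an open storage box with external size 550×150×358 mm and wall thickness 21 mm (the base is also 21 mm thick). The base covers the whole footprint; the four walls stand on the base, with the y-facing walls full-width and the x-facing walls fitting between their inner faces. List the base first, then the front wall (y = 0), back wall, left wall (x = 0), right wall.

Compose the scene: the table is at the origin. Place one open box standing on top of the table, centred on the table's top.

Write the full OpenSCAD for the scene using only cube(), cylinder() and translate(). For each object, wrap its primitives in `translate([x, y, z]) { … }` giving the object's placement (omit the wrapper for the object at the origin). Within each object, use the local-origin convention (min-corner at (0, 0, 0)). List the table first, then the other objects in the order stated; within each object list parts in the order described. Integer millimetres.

translate([0, 0, 679]) cube([710, 812, 45]);
translate([50, 50, 0]) cube([52, 52, 679]);
translate([608, 50, 0]) cube([52, 52, 679]);
translate([50, 710, 0]) cube([52, 52, 679]);
translate([608, 710, 0]) cube([52, 52, 679]);
translate([80, 331, 724]) {
  cube([550, 150, 21]);
  translate([0, 0, 21]) cube([550, 21, 337]);
  translate([0, 129, 21]) cube([550, 21, 337]);
  translate([0, 21, 21]) cube([21, 108, 337]);
  translate([529, 21, 21]) cube([21, 108, 337]);
}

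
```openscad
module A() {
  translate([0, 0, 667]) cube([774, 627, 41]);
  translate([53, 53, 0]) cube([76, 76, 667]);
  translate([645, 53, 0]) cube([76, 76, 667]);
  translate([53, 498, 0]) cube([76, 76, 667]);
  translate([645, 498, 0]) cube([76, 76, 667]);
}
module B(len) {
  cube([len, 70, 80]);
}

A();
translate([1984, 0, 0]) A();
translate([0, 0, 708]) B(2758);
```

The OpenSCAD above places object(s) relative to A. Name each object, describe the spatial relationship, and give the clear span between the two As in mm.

A is a table. B is a beam. A beam spans the tops of two tables. The clear span between the two tables is 1210 mm.

Second table starts at x = 1984; first ends at x = 774; clear span = 1984 − 774 = 1210 mm.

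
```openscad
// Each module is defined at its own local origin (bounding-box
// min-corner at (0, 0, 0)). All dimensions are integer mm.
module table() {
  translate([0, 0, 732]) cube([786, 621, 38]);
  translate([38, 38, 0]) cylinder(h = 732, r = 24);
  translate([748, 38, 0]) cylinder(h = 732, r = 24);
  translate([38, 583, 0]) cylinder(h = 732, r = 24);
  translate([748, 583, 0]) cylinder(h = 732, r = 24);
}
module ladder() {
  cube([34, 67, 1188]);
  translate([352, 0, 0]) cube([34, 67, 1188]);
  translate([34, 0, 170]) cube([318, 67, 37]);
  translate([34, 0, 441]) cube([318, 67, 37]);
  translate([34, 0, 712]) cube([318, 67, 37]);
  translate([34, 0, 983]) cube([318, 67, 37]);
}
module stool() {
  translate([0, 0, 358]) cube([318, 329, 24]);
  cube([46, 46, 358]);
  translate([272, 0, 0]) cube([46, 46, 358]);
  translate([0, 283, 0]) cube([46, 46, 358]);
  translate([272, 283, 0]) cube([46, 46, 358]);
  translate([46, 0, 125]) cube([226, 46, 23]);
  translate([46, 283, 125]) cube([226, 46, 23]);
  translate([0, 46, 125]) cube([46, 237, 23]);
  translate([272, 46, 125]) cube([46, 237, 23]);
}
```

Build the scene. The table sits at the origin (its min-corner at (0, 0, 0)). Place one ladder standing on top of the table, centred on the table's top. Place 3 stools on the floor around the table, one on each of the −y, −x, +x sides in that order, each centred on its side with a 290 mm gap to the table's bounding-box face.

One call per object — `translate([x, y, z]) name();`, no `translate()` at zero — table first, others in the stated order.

table();
translate([200, 277, 770]) ladder();
translate([234, -619, 0]) stool();
translate([-608, 146, 0]) stool();
translate([1076, 146, 0]) stool();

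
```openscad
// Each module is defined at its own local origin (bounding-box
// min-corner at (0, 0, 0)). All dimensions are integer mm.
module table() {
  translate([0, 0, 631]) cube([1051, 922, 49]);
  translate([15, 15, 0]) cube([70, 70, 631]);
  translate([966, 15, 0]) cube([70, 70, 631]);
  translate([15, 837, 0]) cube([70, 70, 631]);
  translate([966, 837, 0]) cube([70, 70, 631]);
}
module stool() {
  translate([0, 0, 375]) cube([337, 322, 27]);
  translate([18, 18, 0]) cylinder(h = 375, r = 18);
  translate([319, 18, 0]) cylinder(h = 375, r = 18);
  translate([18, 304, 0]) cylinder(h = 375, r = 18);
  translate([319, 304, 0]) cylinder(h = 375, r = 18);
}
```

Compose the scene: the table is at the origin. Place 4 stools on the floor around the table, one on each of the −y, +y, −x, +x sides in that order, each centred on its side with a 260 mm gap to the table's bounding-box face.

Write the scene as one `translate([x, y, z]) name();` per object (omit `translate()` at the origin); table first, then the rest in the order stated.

table();
translate([357, -582, 0]) stool();
translate([357, 1182, 0]) stool();
translate([-597, 300, 0]) stool();
translate([1311, 300, 0]) stool();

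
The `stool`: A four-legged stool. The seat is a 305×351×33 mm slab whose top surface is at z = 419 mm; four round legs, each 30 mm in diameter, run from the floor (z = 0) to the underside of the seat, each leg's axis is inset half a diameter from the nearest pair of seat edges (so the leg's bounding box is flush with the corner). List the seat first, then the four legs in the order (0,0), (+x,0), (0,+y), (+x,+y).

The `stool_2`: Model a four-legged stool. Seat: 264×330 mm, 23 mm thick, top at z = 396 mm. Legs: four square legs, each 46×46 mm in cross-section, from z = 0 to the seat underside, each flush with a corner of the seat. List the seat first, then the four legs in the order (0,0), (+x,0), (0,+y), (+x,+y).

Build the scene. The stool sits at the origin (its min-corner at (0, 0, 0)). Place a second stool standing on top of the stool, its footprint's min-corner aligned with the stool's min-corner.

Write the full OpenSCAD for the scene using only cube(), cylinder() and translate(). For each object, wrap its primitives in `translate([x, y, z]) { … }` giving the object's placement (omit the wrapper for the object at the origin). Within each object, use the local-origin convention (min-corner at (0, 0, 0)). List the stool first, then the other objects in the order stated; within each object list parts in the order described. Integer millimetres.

translate([0, 0, 386]) cube([305, 351, 33]);
translate([15, 15, 0]) cylinder(h = 386, r = 15);
translate([290, 15, 0]) cylinder(h = 386, r = 15);
translate([15, 336, 0]) cylinder(h = 386, r = 15);
translate([290, 336, 0]) cylinder(h = 386, r = 15);
translate([0, 0, 419]) {
  translate([0, 0, 373]) cube([264, 330, 23]);
  cube([46, 46, 373]);
  translate([218, 0, 0]) cube([46, 46, 373]);
  translate([0, 284, 0]) cube([46, 46, 373]);
  translate([218, 284, 0]) cube([46, 46, 373]);
}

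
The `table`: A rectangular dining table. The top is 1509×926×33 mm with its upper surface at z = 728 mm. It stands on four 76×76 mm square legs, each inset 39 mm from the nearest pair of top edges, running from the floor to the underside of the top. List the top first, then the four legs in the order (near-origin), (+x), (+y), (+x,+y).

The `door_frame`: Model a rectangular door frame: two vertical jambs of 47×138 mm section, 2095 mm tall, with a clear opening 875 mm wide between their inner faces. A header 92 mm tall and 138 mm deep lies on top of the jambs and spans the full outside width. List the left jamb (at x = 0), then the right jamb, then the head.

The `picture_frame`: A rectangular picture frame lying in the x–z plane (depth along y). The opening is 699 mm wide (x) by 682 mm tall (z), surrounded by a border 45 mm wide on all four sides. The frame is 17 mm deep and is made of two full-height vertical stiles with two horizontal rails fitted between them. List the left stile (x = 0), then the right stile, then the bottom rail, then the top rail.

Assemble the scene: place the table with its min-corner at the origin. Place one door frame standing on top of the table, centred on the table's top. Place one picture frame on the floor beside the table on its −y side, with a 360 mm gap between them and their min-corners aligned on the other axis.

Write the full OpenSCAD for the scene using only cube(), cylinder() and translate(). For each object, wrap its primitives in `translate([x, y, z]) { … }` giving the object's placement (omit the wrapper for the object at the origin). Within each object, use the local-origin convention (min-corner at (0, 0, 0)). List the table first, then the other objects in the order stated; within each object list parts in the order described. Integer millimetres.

translate([0, 0, 695]) cube([1509, 926, 33]);
translate([39, 39, 0]) cube([76, 76, 695]);
translate([1394, 39, 0]) cube([76, 76, 695]);
translate([39, 811, 0]) cube([76, 76, 695]);
translate([1394, 811, 0]) cube([76, 76, 695]);
translate([270, 394, 728]) {
  cube([47, 138, 2095]);
  translate([922, 0, 0]) cube([47, 138, 2095]);
  translate([0, 0, 2095]) cube([969, 138, 92]);
}
translate([0, -377, 0]) {
  cube([45, 17, 772]);
  translate([744, 0, 0]) cube([45, 17, 772]);
  translate([45, 0, 0]) cube([699, 17, 45]);
  translate([45, 0, 727]) cube([699, 17, 45]);
}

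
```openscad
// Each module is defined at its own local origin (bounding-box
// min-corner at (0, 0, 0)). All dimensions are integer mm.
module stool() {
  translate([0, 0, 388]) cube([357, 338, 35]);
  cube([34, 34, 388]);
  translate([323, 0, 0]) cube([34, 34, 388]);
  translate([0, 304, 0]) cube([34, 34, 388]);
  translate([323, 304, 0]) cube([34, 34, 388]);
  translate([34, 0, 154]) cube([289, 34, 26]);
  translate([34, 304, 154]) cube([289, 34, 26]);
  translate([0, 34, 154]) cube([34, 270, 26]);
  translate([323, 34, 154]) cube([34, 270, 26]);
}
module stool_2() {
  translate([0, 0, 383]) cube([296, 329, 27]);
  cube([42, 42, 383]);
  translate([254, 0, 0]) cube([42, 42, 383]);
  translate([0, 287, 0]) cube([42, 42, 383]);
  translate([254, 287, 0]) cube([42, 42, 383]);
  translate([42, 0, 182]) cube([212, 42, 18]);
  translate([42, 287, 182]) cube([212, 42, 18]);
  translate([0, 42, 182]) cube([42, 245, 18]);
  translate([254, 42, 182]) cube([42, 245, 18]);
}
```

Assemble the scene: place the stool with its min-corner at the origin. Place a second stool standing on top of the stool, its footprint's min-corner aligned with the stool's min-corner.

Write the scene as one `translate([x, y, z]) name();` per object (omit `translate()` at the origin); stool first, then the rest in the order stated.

stool();
translate([0, 0, 423]) stool_2();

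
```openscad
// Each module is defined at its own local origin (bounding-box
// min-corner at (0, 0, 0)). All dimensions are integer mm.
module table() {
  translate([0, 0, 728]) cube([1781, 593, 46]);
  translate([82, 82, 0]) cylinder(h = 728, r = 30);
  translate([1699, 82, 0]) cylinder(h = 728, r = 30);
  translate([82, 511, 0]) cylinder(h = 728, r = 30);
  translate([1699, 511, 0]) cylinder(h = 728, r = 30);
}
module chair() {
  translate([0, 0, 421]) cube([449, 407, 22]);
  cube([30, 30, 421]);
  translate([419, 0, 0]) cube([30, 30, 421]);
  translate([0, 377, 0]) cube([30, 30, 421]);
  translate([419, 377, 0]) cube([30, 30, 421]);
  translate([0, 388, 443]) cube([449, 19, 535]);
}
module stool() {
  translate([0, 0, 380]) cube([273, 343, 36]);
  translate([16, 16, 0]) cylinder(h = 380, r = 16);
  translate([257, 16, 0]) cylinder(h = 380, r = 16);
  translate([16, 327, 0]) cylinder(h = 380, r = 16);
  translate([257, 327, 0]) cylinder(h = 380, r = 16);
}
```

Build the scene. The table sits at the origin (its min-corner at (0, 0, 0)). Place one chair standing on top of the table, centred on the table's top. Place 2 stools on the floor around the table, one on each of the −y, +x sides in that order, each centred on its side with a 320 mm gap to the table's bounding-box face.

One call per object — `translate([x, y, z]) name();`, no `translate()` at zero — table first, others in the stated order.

table();
translate([666, 93, 774]) chair();
translate([754, -663, 0]) stool();
translate([2101, 125, 0]) stool();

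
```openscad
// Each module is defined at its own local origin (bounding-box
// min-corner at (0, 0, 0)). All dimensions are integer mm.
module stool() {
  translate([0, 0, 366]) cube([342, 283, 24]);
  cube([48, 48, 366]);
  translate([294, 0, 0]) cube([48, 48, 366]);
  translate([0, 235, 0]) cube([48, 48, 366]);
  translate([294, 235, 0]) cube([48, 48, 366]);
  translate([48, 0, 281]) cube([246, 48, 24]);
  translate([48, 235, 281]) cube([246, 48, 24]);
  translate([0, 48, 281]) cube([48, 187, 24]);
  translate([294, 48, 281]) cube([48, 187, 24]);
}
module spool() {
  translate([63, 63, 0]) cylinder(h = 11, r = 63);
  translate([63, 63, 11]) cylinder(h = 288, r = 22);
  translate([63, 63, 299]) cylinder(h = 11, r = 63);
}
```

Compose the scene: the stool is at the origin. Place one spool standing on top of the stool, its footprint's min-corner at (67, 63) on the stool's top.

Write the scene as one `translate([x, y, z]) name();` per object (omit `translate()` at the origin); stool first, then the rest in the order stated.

stool();
translate([67, 63, 390]) spool();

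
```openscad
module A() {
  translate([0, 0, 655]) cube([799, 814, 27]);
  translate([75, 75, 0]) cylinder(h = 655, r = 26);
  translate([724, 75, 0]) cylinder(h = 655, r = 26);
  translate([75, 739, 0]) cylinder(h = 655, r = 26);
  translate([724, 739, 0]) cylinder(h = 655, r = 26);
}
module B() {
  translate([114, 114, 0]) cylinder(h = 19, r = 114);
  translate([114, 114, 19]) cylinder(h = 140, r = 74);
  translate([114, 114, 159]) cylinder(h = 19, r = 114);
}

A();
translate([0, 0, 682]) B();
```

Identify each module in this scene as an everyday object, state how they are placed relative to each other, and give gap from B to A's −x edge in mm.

A is a table. B is a spool. The spool is on top of the table. The gap from the spool to the table's −x edge is 0 mm.

The spool's min-x is at 0; the table's min-x is 0; gap = 0 mm.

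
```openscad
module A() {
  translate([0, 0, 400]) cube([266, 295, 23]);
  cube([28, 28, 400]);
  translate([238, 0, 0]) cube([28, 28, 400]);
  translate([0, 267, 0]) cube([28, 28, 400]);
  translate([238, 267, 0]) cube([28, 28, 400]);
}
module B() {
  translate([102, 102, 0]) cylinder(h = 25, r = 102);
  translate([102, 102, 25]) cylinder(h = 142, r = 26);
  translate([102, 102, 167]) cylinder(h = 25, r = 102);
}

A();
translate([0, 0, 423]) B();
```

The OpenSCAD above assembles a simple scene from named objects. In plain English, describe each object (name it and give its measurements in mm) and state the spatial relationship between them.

A is a simple wooden stool: a rectangular seat 266 mm (x) by 295 mm (y), 23 mm thick, top face at z = 423 mm, on four square legs, each 28×28 mm in cross-section. The legs rest on z = 0, each flush with a corner of the seat.

B is a spool: two coaxial disc flanges of radius 102 mm and thickness 25 mm, joined by a core cylinder of radius 26 mm and height 142 mm. The lower flange rests on z = 0 and the three cylinders share a vertical axis.

The spool is on top of the stool.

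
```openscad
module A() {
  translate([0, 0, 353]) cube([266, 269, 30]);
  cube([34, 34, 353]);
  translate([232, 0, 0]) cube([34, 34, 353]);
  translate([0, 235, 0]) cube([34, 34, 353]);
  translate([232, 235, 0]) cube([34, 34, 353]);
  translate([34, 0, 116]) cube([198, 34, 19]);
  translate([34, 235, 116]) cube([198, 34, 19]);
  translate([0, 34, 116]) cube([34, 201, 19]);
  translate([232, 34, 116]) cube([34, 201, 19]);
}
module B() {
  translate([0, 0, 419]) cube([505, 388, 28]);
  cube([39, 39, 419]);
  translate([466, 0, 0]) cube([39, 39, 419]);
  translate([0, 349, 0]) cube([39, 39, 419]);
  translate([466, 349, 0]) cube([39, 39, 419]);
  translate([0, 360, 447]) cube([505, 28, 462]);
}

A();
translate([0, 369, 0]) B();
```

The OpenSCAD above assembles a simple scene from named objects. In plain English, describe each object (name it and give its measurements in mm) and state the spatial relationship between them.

A is a four-legged stool. The seat is 266×269 mm, 30 mm thick, top at z = 383 mm. It stands on four square legs, each 34×34 mm in cross-section, from z = 0 to the seat underside, each flush with a corner of the seat. Four stretchers, 34 mm wide and 19 mm tall, connect adjacent legs with their undersides at z = 116 mm, each running between the inner faces of the legs it joins and aligned with the legs' outer faces on the other axis.

B is a chair. The seat is a 505×388×28 mm slab with its top at z = 447 mm, on four 39×39 mm corner legs (flush with the seat edges, standing on z = 0). A flat backrest 28 mm thick, 462 mm tall, spans the full seat width and rises from the seat top along its +y edge, rear face flush with the rear of the seat.

The chair is on the floor beside the stool on its +y side.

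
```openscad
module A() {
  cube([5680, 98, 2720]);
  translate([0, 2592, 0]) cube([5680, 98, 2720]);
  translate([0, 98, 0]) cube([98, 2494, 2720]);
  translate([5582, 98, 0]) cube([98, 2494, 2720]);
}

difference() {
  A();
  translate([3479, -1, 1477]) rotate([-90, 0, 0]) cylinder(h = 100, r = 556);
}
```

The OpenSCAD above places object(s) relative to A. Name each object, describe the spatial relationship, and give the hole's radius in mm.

A is a house frame. The house frame has a circular hole through its front wall. The hole's radius is 556 mm.

The subtracted cylinder has r = 556 mm.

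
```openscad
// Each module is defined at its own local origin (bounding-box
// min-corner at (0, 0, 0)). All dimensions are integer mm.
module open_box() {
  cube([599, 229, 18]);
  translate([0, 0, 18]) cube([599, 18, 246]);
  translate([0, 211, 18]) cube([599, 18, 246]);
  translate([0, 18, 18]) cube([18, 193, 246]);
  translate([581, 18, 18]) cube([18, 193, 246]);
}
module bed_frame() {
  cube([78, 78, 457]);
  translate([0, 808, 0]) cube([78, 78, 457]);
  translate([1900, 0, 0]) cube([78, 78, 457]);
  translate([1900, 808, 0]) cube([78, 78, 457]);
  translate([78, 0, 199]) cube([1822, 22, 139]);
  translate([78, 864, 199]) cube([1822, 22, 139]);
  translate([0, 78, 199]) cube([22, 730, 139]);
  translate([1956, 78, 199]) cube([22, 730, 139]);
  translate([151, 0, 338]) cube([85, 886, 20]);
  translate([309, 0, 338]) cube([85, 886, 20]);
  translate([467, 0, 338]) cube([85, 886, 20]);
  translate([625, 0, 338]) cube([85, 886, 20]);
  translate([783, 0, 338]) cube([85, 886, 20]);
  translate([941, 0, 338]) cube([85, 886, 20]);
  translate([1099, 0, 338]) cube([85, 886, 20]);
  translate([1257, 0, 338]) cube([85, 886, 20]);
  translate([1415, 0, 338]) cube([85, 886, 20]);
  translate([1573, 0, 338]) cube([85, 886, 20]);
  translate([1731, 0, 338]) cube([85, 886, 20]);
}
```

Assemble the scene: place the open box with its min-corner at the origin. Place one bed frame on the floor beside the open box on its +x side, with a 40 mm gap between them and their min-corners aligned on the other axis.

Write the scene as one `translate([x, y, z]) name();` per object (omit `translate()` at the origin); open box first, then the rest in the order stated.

open_box();
translate([639, 0, 0]) bed_frame();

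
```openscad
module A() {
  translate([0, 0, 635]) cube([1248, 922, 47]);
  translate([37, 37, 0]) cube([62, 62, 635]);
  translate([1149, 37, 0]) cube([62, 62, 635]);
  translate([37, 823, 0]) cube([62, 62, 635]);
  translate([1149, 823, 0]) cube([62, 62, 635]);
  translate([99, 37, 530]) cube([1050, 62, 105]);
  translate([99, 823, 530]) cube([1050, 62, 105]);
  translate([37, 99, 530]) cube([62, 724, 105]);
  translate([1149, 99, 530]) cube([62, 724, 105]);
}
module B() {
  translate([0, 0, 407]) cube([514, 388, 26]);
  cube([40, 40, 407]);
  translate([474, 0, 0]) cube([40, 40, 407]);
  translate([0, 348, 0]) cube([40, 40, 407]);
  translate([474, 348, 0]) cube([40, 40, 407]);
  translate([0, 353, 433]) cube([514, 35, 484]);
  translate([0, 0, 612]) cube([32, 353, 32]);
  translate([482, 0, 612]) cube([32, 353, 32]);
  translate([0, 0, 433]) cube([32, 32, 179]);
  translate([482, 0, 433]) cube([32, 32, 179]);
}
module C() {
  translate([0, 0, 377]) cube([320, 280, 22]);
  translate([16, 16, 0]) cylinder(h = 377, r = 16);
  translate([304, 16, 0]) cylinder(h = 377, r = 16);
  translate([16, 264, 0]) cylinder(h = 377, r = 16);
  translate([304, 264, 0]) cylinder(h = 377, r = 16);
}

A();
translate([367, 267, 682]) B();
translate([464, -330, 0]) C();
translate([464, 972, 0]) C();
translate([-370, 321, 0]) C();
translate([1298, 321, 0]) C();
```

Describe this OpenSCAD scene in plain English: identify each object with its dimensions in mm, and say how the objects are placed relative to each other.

A is a table with a 1248×922 mm rectangular top, 47 mm thick, top surface at z = 682 mm, supported by four 62×62 mm square legs, each inset 37 mm from the nearest pair of top edges, running from the floor. Four apron rails, 62 mm thick and 105 mm tall, run between adjacent legs with their top edges flush with the underside of the top and their outer faces flush with the legs' outer faces.

B is a chair. The seat is a 514×388×26 mm slab with its top at z = 433 mm, on four 40×40 mm corner legs (flush with the seat edges, standing on z = 0). A flat backrest 35 mm thick, 484 mm tall, spans the full seat width and rises from the seat top along its +y edge, rear face flush with the rear of the seat. Two armrests of 32×32 mm section run along each side from the seat's front edge to the front of the backrest, top faces 211 mm above the seat top and outer faces flush with the seat's x-edges; a 32×32 mm post under the front of each armrest stands on the seat at the front corner.

C is a four-legged stool. The seat is 320×280 mm, 22 mm thick, top at z = 399 mm. It stands on four round legs, each 32 mm in diameter, from z = 0 to the seat underside, each leg's axis is inset half a diameter from the nearest pair of seat edges (so the leg's bounding box is flush with the corner).

The chair is on top of the table, centred. Four stools sit around the table at the −y, +y, −x, +x sides.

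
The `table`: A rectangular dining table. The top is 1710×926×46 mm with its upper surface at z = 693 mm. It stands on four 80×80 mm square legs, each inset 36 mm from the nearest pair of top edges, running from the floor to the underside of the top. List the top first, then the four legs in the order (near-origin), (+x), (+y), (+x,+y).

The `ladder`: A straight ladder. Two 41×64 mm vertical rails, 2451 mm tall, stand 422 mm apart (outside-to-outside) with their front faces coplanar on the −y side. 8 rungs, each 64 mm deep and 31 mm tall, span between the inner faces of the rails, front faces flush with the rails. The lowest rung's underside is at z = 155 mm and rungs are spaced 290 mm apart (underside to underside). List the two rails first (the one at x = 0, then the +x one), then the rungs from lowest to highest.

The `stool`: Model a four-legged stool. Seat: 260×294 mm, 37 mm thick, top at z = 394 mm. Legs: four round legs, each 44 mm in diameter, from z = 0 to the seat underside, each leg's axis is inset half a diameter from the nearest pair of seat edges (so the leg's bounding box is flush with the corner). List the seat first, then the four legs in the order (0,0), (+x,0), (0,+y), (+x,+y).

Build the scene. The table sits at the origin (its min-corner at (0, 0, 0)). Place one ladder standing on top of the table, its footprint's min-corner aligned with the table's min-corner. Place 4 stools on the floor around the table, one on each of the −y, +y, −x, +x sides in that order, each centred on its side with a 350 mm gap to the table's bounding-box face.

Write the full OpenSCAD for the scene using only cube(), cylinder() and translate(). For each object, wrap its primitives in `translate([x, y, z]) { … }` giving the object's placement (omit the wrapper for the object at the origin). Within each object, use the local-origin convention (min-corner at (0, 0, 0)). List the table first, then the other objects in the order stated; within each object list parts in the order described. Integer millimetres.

translate([0, 0, 647]) cube([1710, 926, 46]);
translate([36, 36, 0]) cube([80, 80, 647]);
translate([1594, 36, 0]) cube([80, 80, 647]);
translate([36, 810, 0]) cube([80, 80, 647]);
translate([1594, 810, 0]) cube([80, 80, 647]);
translate([0, 0, 693]) {
  cube([41, 64, 2451]);
  translate([381, 0, 0]) cube([41, 64, 2451]);
  translate([41, 0, 155]) cube([340, 64, 31]);
  translate([41, 0, 445]) cube([340, 64, 31]);
  translate([41, 0, 735]) cube([340, 64, 31]);
  translate([41, 0, 1025]) cube([340, 64, 31]);
  translate([41, 0, 1315]) cube([340, 64, 31]);
  translate([41, 0, 1605]) cube([340, 64, 31]);
  translate([41, 0, 1895]) cube([340, 64, 31]);
  translate([41, 0, 2185]) cube([340, 64, 31]);
}
translate([725, -644, 0]) {
  translate([0, 0, 357]) cube([260, 294, 37]);
  translate([22, 22, 0]) cylinder(h = 357, r = 22);
  translate([238, 22, 0]) cylinder(h = 357, r = 22);
  translate([22, 272, 0]) cylinder(h = 357, r = 22);
  translate([238, 272, 0]) cylinder(h = 357, r = 22);
}
translate([725, 1276, 0]) {
  translate([0, 0, 357]) cube([260, 294, 37]);
  translate([22, 22, 0]) cylinder(h = 357, r = 22);
  translate([238, 22, 0]) cylinder(h = 357, r = 22);
  translate([22, 272, 0]) cylinder(h = 357, r = 22);
  translate([238, 272, 0]) cylinder(h = 357, r = 22);
}
translate([-610, 316, 0]) {
  translate([0, 0, 357]) cube([260, 294, 37]);
  translate([22, 22, 0]) cylinder(h = 357, r = 22);
  translate([238, 22, 0]) cylinder(h = 357, r = 22);
  translate([22, 272, 0]) cylinder(h = 357, r = 22);
  translate([238, 272, 0]) cylinder(h = 357, r = 22);
}
translate([2060, 316, 0]) {
  translate([0, 0, 357]) cube([260, 294, 37]);
  translate([22, 22, 0]) cylinder(h = 357, r = 22);
  translate([238, 22, 0]) cylinder(h = 357, r = 22);
  translate([22, 272, 0]) cylinder(h = 357, r = 22);
  translate([238, 272, 0]) cylinder(h = 357, r = 22);
}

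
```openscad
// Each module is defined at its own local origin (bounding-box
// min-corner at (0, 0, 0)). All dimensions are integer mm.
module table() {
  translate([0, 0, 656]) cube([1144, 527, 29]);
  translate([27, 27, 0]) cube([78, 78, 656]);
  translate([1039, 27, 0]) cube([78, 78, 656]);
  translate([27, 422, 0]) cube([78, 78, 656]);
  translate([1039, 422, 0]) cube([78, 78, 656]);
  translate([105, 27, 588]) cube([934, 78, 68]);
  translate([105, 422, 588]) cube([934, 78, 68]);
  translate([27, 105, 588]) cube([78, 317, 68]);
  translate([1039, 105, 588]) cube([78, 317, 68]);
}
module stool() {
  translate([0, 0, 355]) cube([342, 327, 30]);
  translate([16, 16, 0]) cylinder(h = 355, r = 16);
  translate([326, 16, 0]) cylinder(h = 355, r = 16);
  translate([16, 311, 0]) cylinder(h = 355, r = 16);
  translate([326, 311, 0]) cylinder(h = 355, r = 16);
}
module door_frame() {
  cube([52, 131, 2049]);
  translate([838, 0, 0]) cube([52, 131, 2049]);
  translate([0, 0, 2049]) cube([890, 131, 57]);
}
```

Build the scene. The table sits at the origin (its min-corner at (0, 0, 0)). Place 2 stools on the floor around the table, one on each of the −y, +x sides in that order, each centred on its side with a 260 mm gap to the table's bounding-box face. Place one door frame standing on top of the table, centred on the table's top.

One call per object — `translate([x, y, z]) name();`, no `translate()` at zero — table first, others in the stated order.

table();
translate([401, -587, 0]) stool();
translate([1404, 100, 0]) stool();
translate([127, 198, 685]) door_frame();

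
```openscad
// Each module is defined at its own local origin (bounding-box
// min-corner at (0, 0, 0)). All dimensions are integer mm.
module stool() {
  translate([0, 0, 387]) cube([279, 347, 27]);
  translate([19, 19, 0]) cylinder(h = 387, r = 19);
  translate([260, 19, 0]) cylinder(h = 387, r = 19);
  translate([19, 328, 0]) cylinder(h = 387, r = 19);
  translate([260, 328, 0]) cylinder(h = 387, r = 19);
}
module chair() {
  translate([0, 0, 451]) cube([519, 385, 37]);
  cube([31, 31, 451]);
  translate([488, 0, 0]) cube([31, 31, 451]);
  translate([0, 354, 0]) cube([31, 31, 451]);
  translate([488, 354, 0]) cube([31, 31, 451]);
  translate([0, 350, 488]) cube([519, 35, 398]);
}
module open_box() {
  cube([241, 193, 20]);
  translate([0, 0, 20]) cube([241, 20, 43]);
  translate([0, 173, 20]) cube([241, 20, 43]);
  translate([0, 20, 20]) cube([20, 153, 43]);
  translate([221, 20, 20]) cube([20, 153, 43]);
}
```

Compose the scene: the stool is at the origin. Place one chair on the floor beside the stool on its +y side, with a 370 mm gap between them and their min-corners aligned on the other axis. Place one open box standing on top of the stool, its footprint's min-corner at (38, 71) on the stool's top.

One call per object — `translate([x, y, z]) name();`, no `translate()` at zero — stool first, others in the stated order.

stool();
translate([0, 717, 0]) chair();
translate([38, 71, 414]) open_box();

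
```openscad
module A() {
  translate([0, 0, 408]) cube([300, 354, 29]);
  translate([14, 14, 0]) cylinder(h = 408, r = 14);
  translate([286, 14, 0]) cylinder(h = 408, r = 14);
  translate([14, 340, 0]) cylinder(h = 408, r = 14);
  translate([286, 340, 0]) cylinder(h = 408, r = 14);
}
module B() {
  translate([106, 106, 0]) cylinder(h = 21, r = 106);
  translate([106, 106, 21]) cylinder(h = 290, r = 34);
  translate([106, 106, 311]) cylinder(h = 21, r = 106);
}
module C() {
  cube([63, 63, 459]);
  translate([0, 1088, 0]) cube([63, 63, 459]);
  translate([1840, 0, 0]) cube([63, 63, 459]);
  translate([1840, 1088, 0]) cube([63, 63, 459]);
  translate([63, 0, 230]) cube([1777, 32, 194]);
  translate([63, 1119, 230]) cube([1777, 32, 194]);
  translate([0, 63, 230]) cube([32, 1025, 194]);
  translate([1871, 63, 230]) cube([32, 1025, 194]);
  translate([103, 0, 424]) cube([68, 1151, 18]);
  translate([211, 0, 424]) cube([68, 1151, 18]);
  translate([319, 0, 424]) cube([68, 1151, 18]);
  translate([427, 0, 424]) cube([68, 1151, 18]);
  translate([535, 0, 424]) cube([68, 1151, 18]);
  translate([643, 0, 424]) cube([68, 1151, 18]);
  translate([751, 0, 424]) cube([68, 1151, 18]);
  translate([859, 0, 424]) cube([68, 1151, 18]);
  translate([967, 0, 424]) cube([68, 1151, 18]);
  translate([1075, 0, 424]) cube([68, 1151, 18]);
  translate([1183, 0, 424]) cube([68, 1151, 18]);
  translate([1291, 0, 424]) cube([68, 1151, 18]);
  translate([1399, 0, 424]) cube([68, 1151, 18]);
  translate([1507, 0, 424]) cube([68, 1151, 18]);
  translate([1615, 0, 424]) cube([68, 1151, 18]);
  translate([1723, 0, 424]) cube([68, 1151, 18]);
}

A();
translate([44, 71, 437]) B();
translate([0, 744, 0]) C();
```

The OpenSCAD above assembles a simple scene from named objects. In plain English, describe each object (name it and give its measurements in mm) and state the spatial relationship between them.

A is a simple wooden stool: a rectangular seat 300 mm (x) by 354 mm (y), 29 mm thick, top face at z = 437 mm, on four round legs, each 28 mm in diameter. The legs rest on z = 0, each leg's axis is inset half a diameter from the nearest pair of seat edges (so the leg's bounding box is flush with the corner).

B is a spool: two coaxial disc flanges of radius 106 mm and thickness 21 mm, joined by a core cylinder of radius 34 mm and height 290 mm. The lower flange rests on z = 0 and the three cylinders share a vertical axis.

C is a bed frame 1903 mm long (x) by 1151 mm wide (y). Four 63×63 mm corner posts, 459 mm tall, at the corners of the footprint. Four rails of 32 mm thickness and 194 mm height run between adjacent posts with their undersides at z = 230 mm, their outer faces flush with the outside of the frame (the two x-running rails run between the posts' inner faces; the two y-running rails run between the posts' inner faces). 16 slats, each 68 mm wide (x) and 18 mm thick, lie across the top of the two x-running rails, running the full 1151 mm width of the frame in y; the slats are evenly spaced along x between the inner faces of the end posts with equal gaps (rounded down to the nearest mm) at the −x end and between each pair — any rounding remainder accumulates at the +x end.

The spool is on top of the stool, centred. The bed frame is on the floor beside the stool on its +y side.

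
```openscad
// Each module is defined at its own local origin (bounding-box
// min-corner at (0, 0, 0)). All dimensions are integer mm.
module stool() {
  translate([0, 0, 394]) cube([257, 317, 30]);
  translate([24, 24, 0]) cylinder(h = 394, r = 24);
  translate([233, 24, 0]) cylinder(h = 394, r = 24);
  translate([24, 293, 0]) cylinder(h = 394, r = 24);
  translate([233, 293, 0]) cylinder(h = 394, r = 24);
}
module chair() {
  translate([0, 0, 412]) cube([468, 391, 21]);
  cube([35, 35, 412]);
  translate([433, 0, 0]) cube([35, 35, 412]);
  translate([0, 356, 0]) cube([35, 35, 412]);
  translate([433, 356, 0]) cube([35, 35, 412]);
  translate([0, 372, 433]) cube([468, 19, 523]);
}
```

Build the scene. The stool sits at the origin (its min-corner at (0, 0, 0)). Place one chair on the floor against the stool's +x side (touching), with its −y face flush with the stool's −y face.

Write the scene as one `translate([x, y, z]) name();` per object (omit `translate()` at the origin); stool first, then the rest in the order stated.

stool();
translate([257, 0, 0]) chair();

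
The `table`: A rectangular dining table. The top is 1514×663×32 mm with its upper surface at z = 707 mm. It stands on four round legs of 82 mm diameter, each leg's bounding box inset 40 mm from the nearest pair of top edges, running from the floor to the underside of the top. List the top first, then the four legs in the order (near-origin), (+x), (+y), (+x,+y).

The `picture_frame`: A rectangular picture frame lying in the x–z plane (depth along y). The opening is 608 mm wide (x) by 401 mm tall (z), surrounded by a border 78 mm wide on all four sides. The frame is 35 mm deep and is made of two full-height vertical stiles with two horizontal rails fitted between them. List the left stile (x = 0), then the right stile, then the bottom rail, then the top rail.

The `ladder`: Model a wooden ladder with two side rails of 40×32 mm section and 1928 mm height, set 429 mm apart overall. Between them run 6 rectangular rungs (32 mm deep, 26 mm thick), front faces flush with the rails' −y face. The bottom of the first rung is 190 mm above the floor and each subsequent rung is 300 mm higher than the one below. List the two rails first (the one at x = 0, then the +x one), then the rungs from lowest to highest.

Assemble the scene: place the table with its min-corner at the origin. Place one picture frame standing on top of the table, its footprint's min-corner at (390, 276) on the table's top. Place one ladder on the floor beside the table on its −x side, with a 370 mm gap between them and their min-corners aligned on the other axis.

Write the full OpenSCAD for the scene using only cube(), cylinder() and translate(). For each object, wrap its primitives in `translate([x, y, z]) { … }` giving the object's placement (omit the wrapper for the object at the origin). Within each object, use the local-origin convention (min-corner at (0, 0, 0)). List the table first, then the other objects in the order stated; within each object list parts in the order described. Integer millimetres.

translate([0, 0, 675]) cube([1514, 663, 32]);
translate([81, 81, 0]) cylinder(h = 675, r = 41);
translate([1433, 81, 0]) cylinder(h = 675, r = 41);
translate([81, 582, 0]) cylinder(h = 675, r = 41);
translate([1433, 582, 0]) cylinder(h = 675, r = 41);
translate([390, 276, 707]) {
  cube([78, 35, 557]);
  translate([686, 0, 0]) cube([78, 35, 557]);
  translate([78, 0, 0]) cube([608, 35, 78]);
  translate([78, 0, 479]) cube([608, 35, 78]);
}
translate([-799, 0, 0]) {
  cube([40, 32, 1928]);
  translate([389, 0, 0]) cube([40, 32, 1928]);
  translate([40, 0, 190]) cube([349, 32, 26]);
  translate([40, 0, 490]) cube([349, 32, 26]);
  translate([40, 0, 790]) cube([349, 32, 26]);
  translate([40, 0, 1090]) cube([349, 32, 26]);
  translate([40, 0, 1390]) cube([349, 32, 26]);
  translate([40, 0, 1690]) cube([349, 32, 26]);
}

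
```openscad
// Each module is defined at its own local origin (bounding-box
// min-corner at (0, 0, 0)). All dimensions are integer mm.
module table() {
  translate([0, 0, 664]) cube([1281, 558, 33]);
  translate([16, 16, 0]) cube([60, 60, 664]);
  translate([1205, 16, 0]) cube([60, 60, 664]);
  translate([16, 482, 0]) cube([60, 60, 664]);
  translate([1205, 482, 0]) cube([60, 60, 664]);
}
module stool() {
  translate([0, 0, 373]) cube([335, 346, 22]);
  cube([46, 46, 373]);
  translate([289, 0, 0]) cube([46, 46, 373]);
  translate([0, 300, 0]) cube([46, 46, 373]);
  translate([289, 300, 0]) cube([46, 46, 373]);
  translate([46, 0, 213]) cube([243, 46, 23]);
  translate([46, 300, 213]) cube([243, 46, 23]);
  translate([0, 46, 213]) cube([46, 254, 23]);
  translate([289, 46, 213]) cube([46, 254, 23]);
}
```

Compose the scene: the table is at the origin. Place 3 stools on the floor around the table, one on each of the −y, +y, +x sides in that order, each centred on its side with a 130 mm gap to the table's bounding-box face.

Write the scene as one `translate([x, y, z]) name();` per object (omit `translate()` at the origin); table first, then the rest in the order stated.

table();
translate([473, -476, 0]) stool();
translate([473, 688, 0]) stool();
translate([1411, 106, 0]) stool();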